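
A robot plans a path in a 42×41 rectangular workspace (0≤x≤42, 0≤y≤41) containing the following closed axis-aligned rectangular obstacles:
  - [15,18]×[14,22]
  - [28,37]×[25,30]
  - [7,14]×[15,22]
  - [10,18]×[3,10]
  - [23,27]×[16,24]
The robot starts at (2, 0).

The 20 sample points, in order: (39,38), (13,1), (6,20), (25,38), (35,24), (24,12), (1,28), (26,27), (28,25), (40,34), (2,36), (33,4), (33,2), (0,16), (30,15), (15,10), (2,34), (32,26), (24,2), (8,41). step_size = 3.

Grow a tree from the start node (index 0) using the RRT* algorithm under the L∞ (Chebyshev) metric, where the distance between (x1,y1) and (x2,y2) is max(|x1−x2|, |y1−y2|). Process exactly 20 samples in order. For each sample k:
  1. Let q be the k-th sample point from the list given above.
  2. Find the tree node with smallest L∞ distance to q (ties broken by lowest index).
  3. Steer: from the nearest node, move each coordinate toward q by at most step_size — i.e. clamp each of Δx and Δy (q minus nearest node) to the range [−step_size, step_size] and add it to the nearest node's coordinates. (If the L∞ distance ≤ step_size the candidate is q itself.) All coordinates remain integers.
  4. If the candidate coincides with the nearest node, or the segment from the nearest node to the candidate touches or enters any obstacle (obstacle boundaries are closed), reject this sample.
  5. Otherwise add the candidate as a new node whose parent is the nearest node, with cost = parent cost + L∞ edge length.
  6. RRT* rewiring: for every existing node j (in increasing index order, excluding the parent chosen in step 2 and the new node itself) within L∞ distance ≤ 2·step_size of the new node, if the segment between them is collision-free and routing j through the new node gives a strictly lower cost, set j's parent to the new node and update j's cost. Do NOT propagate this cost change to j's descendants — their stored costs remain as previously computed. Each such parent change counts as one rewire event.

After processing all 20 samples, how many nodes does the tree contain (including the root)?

Node count: 10

1. q=(39,38) nearest=0 d=38 new=(5,3) → add node 1 parent=0 cost=3
2. q=(13,1) nearest=1 d=8 new=(8,1) → add node 2 parent=1 cost=6
3. q=(6,20) nearest=1 d=17 new=(6,6) → add node 3 parent=1 cost=6
4. q=(25,38) nearest=3 d=32 new=(9,9) → add node 4 parent=3 cost=9
5. q=(35,24) nearest=4 d=26 new=(12,12) → blocked by [10,18]×[3,10], reject
6. q=(24,12) nearest=4 d=15 new=(12,12) → blocked by [10,18]×[3,10], reject
7. q=(1,28) nearest=4 d=19 new=(6,12) → add node 5 parent=4 cost=12
8. q=(26,27) nearest=4 d=18 new=(12,12) → blocked by [10,18]×[3,10], reject
9. q=(28,25) nearest=4 d=19 new=(12,12) → blocked by [10,18]×[3,10], reject
10. q=(40,34) nearest=4 d=31 new=(12,12) → blocked by [10,18]×[3,10], reject
11. q=(2,36) nearest=5 d=24 new=(3,15) → add node 6 parent=5 cost=15
12. q=(33,4) nearest=4 d=24 new=(12,6) → blocked by [10,18]×[3,10], reject
13. q=(33,2) nearest=4 d=24 new=(12,6) → blocked by [10,18]×[3,10], reject
14. q=(0,16) nearest=6 d=3 new=(0,16) → add node 7 parent=6 cost=18
15. q=(30,15) nearest=4 d=21 new=(12,12) → blocked by [10,18]×[3,10], reject
16. q=(15,10) nearest=4 d=6 new=(12,10) → blocked by [10,18]×[3,10], reject
17. q=(2,34) nearest=7 d=18 new=(2,19) → add node 8 parent=7 cost=21
18. q=(32,26) nearest=4 d=23 new=(12,12) → blocked by [10,18]×[3,10], reject
19. q=(24,2) nearest=4 d=15 new=(12,6) → blocked by [10,18]×[3,10], reject
20. q=(8,41) nearest=8 d=22 new=(5,22) → add node 9 parent=8 cost=24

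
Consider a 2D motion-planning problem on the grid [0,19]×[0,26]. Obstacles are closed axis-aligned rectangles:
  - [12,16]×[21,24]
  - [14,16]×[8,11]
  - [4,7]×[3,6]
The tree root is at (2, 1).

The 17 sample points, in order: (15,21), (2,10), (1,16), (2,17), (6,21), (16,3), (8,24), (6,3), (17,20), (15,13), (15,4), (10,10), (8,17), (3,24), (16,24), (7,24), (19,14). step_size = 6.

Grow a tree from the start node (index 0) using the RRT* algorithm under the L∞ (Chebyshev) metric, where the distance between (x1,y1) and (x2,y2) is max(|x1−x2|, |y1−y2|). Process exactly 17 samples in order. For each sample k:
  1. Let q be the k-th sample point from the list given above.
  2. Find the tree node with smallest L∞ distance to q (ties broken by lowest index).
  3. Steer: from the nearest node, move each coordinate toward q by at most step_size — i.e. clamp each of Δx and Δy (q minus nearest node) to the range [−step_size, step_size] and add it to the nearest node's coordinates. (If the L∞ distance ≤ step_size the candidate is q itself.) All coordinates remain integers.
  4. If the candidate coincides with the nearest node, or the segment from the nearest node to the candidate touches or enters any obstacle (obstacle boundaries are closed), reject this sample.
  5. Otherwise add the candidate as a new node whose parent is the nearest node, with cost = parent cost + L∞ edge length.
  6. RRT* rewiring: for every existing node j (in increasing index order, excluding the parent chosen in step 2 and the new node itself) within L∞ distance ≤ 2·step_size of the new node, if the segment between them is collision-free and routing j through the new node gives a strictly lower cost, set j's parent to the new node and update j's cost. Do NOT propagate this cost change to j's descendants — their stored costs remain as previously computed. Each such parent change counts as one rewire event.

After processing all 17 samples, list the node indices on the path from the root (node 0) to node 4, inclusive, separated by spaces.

1. q=(15,21) nearest=0 d=20 new=(8,7) → blocked by [4,7]×[3,6], reject
2. q=(2,10) nearest=0 d=9 new=(2,7) → add node 1 parent=0 cost=6
3. q=(1,16) nearest=1 d=9 new=(1,13) → add node 2 parent=1 cost=12
4. q=(2,17) nearest=2 d=4 new=(2,17) → add node 3 parent=2 cost=16
5. q=(6,21) nearest=3 d=4 new=(6,21) → add node 4 parent=3 cost=20
6. q=(16,3) nearest=0 d=14 new=(8,3) → add node 5 parent=0 cost=6
7. q=(8,24) nearest=4 d=3 new=(8,24) → add node 6 parent=4 cost=23
8. q=(6,3) nearest=5 d=2 new=(6,3) → blocked by [4,7]×[3,6], reject
9. q=(17,20) nearest=6 d=9 new=(14,20) → blocked by [12,16]×[21,24], reject
10. q=(15,13) nearest=4 d=9 new=(12,15) → add node 7 parent=4 cost=26
11. q=(15,4) nearest=5 d=7 new=(14,4) → add node 8 parent=5 cost=12; rewire 7→8 (23<26)
12. q=(10,10) nearest=7 d=5 new=(10,10) → add node 9 parent=7 cost=28
13. q=(8,17) nearest=4 d=4 new=(8,17) → add node 10 parent=4 cost=24
14. q=(3,24) nearest=4 d=3 new=(3,24) → add node 11 parent=4 cost=23
15. q=(16,24) nearest=6 d=8 new=(14,24) → blocked by [12,16]×[21,24], reject
16. q=(7,24) nearest=6 d=1 new=(7,24) → add node 12 parent=6 cost=24
17. q=(19,14) nearest=7 d=7 new=(18,14) → add node 13 parent=7 cost=29

Path: 0 1 2 3 4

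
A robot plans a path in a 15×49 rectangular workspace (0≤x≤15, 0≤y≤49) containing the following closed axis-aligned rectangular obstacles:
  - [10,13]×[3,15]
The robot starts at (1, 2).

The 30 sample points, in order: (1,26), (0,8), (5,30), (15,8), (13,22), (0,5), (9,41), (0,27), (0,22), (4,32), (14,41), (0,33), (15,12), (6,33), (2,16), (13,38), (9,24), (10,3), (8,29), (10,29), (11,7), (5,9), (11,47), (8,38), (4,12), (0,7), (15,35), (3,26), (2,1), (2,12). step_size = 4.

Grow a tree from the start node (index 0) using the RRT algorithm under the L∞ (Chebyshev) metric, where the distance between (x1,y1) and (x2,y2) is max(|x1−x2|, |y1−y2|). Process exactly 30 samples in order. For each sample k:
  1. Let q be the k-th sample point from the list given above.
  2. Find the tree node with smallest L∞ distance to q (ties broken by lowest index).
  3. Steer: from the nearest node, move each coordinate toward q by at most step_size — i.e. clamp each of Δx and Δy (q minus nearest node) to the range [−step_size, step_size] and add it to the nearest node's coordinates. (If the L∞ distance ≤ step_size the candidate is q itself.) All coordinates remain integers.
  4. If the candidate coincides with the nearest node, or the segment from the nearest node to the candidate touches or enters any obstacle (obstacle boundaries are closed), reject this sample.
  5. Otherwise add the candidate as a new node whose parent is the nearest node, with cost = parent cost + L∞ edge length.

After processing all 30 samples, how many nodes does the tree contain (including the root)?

Node count: 27

1. q=(1,26) nearest=0 d=24 new=(1,6) → add node 1 parent=0 cost=4
2. q=(0,8) nearest=1 d=2 new=(0,8) → add node 2 parent=1 cost=6
3. q=(5,30) nearest=2 d=22 new=(4,12) → add node 3 parent=2 cost=10
4. q=(15,8) nearest=3 d=11 new=(8,8) → add node 4 parent=3 cost=14
5. q=(13,22) nearest=3 d=10 new=(8,16) → add node 5 parent=3 cost=14
6. q=(0,5) nearest=1 d=1 new=(0,5) → add node 6 parent=1 cost=5
7. q=(9,41) nearest=5 d=25 new=(9,20) → add node 7 parent=5 cost=18
8. q=(0,27) nearest=7 d=9 new=(5,24) → add node 8 parent=7 cost=22
9. q=(0,22) nearest=8 d=5 new=(1,22) → add node 9 parent=8 cost=26
10. q=(4,32) nearest=8 d=8 new=(4,28) → add node 10 parent=8 cost=26
11. q=(14,41) nearest=10 d=13 new=(8,32) → add node 11 parent=10 cost=30
12. q=(0,33) nearest=10 d=5 new=(0,32) → add node 12 parent=10 cost=30
13. q=(15,12) nearest=4 d=7 new=(12,12) → blocked by [10,13]×[3,15], reject
14. q=(6,33) nearest=11 d=2 new=(6,33) → add node 13 parent=11 cost=32
15. q=(2,16) nearest=3 d=4 new=(2,16) → add node 14 parent=3 cost=14
16. q=(13,38) nearest=11 d=6 new=(12,36) → add node 15 parent=11 cost=34
17. q=(9,24) nearest=7 d=4 new=(9,24) → add node 16 parent=7 cost=22
18. q=(10,3) nearest=4 d=5 new=(10,4) → blocked by [10,13]×[3,15], reject
19. q=(8,29) nearest=11 d=3 new=(8,29) → add node 17 parent=11 cost=33
20. q=(10,29) nearest=17 d=2 new=(10,29) → add node 18 parent=17 cost=35
21. q=(11,7) nearest=4 d=3 new=(11,7) → blocked by [10,13]×[3,15], reject
22. q=(5,9) nearest=3 d=3 new=(5,9) → add node 19 parent=3 cost=13
23. q=(11,47) nearest=15 d=11 new=(11,40) → add node 20 parent=15 cost=38
24. q=(8,38) nearest=20 d=3 new=(8,38) → add node 21 parent=20 cost=41
25. q=(4,12) nearest=3 d=0 → coincident, reject
26. q=(0,7) nearest=1 d=1 new=(0,7) → add node 22 parent=1 cost=5
27. q=(15,35) nearest=15 d=3 new=(15,35) → add node 23 parent=15 cost=37
28. q=(3,26) nearest=8 d=2 new=(3,26) → add node 24 parent=8 cost=24
29. q=(2,1) nearest=0 d=1 new=(2,1) → add node 25 parent=0 cost=1
30. q=(2,12) nearest=3 d=2 new=(2,12) → add node 26 parent=3 cost=12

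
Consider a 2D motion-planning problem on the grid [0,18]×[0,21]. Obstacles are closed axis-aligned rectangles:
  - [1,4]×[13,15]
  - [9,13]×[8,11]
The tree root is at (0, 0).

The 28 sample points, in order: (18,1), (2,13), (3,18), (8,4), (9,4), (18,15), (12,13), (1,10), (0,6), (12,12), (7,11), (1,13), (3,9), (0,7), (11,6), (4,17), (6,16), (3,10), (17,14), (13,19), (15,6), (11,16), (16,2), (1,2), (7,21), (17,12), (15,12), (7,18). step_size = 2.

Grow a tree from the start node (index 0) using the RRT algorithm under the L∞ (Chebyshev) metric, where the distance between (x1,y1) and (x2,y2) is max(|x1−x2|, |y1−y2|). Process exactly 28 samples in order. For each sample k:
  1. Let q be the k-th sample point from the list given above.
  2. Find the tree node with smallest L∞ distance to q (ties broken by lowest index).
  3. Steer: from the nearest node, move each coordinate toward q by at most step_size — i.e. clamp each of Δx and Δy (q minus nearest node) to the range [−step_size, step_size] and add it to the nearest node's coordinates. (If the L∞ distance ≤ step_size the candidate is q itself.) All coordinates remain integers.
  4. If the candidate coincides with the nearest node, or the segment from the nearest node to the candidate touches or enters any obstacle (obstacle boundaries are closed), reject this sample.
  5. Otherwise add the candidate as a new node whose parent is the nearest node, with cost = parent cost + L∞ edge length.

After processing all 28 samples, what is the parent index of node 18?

1. q=(18,1) nearest=0 d=18 new=(2,1) → add node 1 parent=0 cost=2
2. q=(2,13) nearest=1 d=12 new=(2,3) → add node 2 parent=1 cost=4
3. q=(3,18) nearest=2 d=15 new=(3,5) → add node 3 parent=2 cost=6
4. q=(8,4) nearest=3 d=5 new=(5,4) → add node 4 parent=3 cost=8
5. q=(9,4) nearest=4 d=4 new=(7,4) → add node 5 parent=4 cost=10
6. q=(18,15) nearest=5 d=11 new=(9,6) → add node 6 parent=5 cost=12
7. q=(12,13) nearest=6 d=7 new=(11,8) → blocked by [9,13]×[8,11], reject
8. q=(1,10) nearest=3 d=5 new=(1,7) → add node 7 parent=3 cost=8
9. q=(0,6) nearest=7 d=1 new=(0,6) → add node 8 parent=7 cost=9
10. q=(12,12) nearest=6 d=6 new=(11,8) → blocked by [9,13]×[8,11], reject
11. q=(7,11) nearest=6 d=5 new=(7,8) → add node 9 parent=6 cost=14
12. q=(1,13) nearest=7 d=6 new=(1,9) → add node 10 parent=7 cost=10
13. q=(3,9) nearest=7 d=2 new=(3,9) → add node 11 parent=7 cost=10
14. q=(0,7) nearest=7 d=1 new=(0,7) → add node 12 parent=7 cost=9
15. q=(11,6) nearest=6 d=2 new=(11,6) → add node 13 parent=6 cost=14
16. q=(4,17) nearest=10 d=8 new=(3,11) → add node 14 parent=10 cost=12
17. q=(6,16) nearest=14 d=5 new=(5,13) → add node 15 parent=14 cost=14
18. q=(3,10) nearest=11 d=1 new=(3,10) → add node 16 parent=11 cost=11
19. q=(17,14) nearest=6 d=8 new=(11,8) → blocked by [9,13]×[8,11], reject
20. q=(13,19) nearest=15 d=8 new=(7,15) → add node 17 parent=15 cost=16
21. q=(15,6) nearest=13 d=4 new=(13,6) → add node 18 parent=13 cost=16
22. q=(11,16) nearest=17 d=4 new=(9,16) → add node 19 parent=17 cost=18
23. q=(16,2) nearest=18 d=4 new=(15,4) → add node 20 parent=18 cost=18
24. q=(1,2) nearest=1 d=1 new=(1,2) → add node 21 parent=1 cost=3
25. q=(7,21) nearest=19 d=5 new=(7,18) → add node 22 parent=19 cost=20
26. q=(17,12) nearest=13 d=6 new=(13,8) → blocked by [9,13]×[8,11], reject
27. q=(15,12) nearest=6 d=6 new=(11,8) → blocked by [9,13]×[8,11], reject
28. q=(7,18) nearest=22 d=0 → coincident, reject

Parent of node 18: 13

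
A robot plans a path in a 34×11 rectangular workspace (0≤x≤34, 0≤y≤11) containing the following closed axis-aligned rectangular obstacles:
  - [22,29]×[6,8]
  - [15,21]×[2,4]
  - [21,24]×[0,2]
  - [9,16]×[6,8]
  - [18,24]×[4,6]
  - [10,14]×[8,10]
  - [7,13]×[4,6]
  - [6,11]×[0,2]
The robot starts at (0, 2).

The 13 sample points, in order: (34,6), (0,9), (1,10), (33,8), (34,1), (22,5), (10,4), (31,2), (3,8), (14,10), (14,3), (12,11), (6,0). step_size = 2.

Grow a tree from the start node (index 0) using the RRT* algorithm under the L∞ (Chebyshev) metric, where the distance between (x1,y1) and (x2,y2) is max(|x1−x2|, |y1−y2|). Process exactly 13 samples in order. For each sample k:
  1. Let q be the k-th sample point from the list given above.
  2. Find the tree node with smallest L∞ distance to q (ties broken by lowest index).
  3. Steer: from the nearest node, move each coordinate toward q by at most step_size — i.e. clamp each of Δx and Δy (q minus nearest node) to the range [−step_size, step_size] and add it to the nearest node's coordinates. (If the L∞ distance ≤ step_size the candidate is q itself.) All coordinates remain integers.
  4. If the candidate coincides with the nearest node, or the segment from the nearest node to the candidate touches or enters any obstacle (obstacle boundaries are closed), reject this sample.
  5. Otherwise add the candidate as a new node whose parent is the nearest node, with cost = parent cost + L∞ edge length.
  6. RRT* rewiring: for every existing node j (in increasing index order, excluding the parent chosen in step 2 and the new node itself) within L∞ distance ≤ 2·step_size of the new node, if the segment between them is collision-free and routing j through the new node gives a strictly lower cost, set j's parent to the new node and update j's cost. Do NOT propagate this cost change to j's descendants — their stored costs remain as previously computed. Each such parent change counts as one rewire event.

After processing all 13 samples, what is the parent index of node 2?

Parent of node 2: 1

1. q=(34,6) nearest=0 d=34 new=(2,4) → add node 1 parent=0 cost=2
2. q=(0,9) nearest=1 d=5 new=(0,6) → add node 2 parent=1 cost=4
3. q=(1,10) nearest=2 d=4 new=(1,8) → add node 3 parent=2 cost=6
4. q=(33,8) nearest=1 d=31 new=(4,6) → add node 4 parent=1 cost=4
5. q=(34,1) nearest=4 d=30 new=(6,4) → add node 5 parent=4 cost=6
6. q=(22,5) nearest=5 d=16 new=(8,5) → blocked by [7,13]×[4,6], reject
7. q=(10,4) nearest=5 d=4 new=(8,4) → blocked by [7,13]×[4,6], reject
8. q=(31,2) nearest=5 d=25 new=(8,2) → blocked by [6,11]×[0,2], reject
9. q=(3,8) nearest=3 d=2 new=(3,8) → add node 6 parent=3 cost=8
10. q=(14,10) nearest=5 d=8 new=(8,6) → blocked by [7,13]×[4,6], reject
11. q=(14,3) nearest=5 d=8 new=(8,3) → add node 7 parent=5 cost=8
12. q=(12,11) nearest=5 d=7 new=(8,6) → blocked by [7,13]×[4,6], reject
13. q=(6,0) nearest=7 d=3 new=(6,1) → blocked by [6,11]×[0,2], reject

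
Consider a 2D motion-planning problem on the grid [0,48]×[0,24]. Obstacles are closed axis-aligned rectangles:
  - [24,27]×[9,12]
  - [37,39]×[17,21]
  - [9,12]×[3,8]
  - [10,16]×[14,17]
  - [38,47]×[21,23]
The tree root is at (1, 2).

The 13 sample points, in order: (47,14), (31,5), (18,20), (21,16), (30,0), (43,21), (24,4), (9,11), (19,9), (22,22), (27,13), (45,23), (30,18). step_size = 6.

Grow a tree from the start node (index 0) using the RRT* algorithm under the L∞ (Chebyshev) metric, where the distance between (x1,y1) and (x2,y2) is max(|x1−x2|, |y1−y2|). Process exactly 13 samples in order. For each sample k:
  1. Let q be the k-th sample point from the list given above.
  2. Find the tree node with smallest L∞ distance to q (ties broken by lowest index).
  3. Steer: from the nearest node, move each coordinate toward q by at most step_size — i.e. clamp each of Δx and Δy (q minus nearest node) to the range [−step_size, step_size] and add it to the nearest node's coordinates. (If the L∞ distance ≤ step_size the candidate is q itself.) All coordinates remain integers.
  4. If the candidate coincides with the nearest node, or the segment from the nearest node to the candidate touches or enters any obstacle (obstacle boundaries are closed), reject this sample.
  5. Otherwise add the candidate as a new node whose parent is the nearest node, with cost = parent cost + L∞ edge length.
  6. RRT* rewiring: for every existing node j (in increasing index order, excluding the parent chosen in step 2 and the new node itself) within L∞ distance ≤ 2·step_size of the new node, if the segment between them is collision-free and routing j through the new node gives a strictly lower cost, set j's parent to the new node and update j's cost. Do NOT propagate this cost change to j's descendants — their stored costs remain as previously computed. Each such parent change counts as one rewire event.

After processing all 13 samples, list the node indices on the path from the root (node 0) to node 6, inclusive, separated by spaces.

Path: 0 1 2 3 4 5 6

1. q=(47,14) nearest=0 d=46 new=(7,8) → add node 1 parent=0 cost=6
2. q=(31,5) nearest=1 d=24 new=(13,5) → blocked by [9,12]×[3,8], reject
3. q=(18,20) nearest=1 d=12 new=(13,14) → blocked by [10,16]×[14,17], reject
4. q=(21,16) nearest=1 d=14 new=(13,14) → blocked by [10,16]×[14,17], reject
5. q=(30,0) nearest=1 d=23 new=(13,2) → blocked by [9,12]×[3,8], reject
6. q=(43,21) nearest=1 d=36 new=(13,14) → blocked by [10,16]×[14,17], reject
7. q=(24,4) nearest=1 d=17 new=(13,4) → blocked by [9,12]×[3,8], reject
8. q=(9,11) nearest=1 d=3 new=(9,11) → add node 2 parent=1 cost=9
9. q=(19,9) nearest=2 d=10 new=(15,9) → add node 3 parent=2 cost=15
10. q=(22,22) nearest=2 d=13 new=(15,17) → blocked by [10,16]×[14,17], reject
11. q=(27,13) nearest=3 d=12 new=(21,13) → add node 4 parent=3 cost=21
12. q=(45,23) nearest=4 d=24 new=(27,19) → add node 5 parent=4 cost=27
13. q=(30,18) nearest=5 d=3 new=(30,18) → add node 6 parent=5 cost=30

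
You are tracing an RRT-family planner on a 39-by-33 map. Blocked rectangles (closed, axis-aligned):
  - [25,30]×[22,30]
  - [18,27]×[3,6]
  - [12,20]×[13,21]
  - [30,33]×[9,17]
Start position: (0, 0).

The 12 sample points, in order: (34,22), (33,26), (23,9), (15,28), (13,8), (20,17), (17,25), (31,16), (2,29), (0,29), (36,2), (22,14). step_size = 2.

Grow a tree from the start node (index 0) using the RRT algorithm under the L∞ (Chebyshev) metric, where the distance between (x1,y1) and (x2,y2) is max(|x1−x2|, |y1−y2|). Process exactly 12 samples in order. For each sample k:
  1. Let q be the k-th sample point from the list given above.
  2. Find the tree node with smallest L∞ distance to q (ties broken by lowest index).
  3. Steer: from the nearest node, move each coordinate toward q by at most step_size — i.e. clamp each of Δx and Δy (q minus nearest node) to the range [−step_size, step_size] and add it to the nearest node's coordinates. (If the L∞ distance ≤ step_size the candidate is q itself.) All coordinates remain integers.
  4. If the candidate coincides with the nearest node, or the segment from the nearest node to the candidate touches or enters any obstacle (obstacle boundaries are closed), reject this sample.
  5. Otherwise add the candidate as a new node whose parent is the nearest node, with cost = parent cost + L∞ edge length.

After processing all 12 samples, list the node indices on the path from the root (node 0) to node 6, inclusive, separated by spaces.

Path: 0 1 2 3 4 5 6

1. q=(34,22) nearest=0 d=34 new=(2,2) → add node 1 parent=0 cost=2
2. q=(33,26) nearest=1 d=31 new=(4,4) → add node 2 parent=1 cost=4
3. q=(23,9) nearest=2 d=19 new=(6,6) → add node 3 parent=2 cost=6
4. q=(15,28) nearest=3 d=22 new=(8,8) → add node 4 parent=3 cost=8
5. q=(13,8) nearest=4 d=5 new=(10,8) → add node 5 parent=4 cost=10
6. q=(20,17) nearest=5 d=10 new=(12,10) → add node 6 parent=5 cost=12
7. q=(17,25) nearest=6 d=15 new=(14,12) → add node 7 parent=6 cost=14
8. q=(31,16) nearest=7 d=17 new=(16,14) → blocked by [12,20]×[13,21], reject
9. q=(2,29) nearest=7 d=17 new=(12,14) → blocked by [12,20]×[13,21], reject
10. q=(0,29) nearest=7 d=17 new=(12,14) → blocked by [12,20]×[13,21], reject
11. q=(36,2) nearest=7 d=22 new=(16,10) → add node 8 parent=7 cost=16
12. q=(22,14) nearest=8 d=6 new=(18,12) → add node 9 parent=8 cost=18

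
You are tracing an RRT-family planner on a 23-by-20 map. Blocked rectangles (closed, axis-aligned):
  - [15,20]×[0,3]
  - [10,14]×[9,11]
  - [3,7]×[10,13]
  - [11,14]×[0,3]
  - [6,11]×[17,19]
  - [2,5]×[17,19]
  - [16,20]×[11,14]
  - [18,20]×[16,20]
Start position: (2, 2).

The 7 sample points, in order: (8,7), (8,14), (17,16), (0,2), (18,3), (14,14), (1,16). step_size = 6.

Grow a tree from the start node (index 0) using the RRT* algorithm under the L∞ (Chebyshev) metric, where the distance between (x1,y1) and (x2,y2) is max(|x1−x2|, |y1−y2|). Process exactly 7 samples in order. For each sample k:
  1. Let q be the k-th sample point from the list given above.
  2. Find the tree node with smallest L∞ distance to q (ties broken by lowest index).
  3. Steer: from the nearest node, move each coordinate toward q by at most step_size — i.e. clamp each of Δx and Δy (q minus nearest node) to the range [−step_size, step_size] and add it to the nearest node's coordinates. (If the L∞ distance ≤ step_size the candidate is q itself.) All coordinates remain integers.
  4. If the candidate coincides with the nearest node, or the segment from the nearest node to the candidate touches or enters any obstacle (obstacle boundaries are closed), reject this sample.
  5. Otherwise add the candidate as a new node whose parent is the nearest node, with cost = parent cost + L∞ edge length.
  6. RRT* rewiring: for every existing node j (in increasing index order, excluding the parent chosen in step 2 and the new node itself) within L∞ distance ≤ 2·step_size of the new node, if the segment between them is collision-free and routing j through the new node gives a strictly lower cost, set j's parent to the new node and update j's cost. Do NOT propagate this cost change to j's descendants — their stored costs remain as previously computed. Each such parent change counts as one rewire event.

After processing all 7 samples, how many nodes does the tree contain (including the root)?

1. q=(8,7) nearest=0 d=6 new=(8,7) → add node 1 parent=0 cost=6
2. q=(8,14) nearest=1 d=7 new=(8,13) → add node 2 parent=1 cost=12
3. q=(17,16) nearest=1 d=9 new=(14,13) → blocked by [10,14]×[9,11], reject
4. q=(0,2) nearest=0 d=2 new=(0,2) → add node 3 parent=0 cost=2
5. q=(18,3) nearest=1 d=10 new=(14,3) → blocked by [11,14]×[0,3], reject
6. q=(14,14) nearest=2 d=6 new=(14,14) → add node 4 parent=2 cost=18
7. q=(1,16) nearest=2 d=7 new=(2,16) → add node 5 parent=2 cost=18

Node count: 6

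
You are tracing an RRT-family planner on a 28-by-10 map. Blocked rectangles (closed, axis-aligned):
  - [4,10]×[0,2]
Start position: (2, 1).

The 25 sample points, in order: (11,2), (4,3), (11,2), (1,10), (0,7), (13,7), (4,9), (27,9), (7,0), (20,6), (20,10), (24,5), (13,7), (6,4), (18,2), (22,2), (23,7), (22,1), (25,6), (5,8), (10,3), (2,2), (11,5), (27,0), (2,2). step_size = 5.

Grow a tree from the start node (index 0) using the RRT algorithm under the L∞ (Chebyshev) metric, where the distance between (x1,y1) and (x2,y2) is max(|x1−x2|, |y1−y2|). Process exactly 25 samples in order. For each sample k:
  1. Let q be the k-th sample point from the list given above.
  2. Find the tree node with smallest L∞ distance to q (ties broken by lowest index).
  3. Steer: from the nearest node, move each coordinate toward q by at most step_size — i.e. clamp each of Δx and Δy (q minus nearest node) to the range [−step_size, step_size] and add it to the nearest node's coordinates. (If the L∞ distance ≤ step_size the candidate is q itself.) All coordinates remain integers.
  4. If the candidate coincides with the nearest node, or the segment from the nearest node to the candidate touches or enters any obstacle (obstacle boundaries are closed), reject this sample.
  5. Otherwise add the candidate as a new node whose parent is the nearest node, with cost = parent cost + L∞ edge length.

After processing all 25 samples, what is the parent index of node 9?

1. q=(11,2) nearest=0 d=9 new=(7,2) → blocked by [4,10]×[0,2], reject
2. q=(4,3) nearest=0 d=2 new=(4,3) → add node 1 parent=0 cost=2
3. q=(11,2) nearest=1 d=7 new=(9,2) → blocked by [4,10]×[0,2], reject
4. q=(1,10) nearest=1 d=7 new=(1,8) → add node 2 parent=1 cost=7
5. q=(0,7) nearest=2 d=1 new=(0,7) → add node 3 parent=2 cost=8
6. q=(13,7) nearest=1 d=9 new=(9,7) → add node 4 parent=1 cost=7
7. q=(4,9) nearest=2 d=3 new=(4,9) → add node 5 parent=2 cost=10
8. q=(27,9) nearest=4 d=18 new=(14,9) → add node 6 parent=4 cost=12
9. q=(7,0) nearest=1 d=3 new=(7,0) → blocked by [4,10]×[0,2], reject
10. q=(20,6) nearest=6 d=6 new=(19,6) → add node 7 parent=6 cost=17
11. q=(20,10) nearest=7 d=4 new=(20,10) → add node 8 parent=7 cost=21
12. q=(24,5) nearest=7 d=5 new=(24,5) → add node 9 parent=7 cost=22
13. q=(13,7) nearest=6 d=2 new=(13,7) → add node 10 parent=6 cost=14
14. q=(6,4) nearest=1 d=2 new=(6,4) → add node 11 parent=1 cost=4
15. q=(18,2) nearest=7 d=4 new=(18,2) → add node 12 parent=7 cost=21
16. q=(22,2) nearest=9 d=3 new=(22,2) → add node 13 parent=9 cost=25
17. q=(23,7) nearest=9 d=2 new=(23,7) → add node 14 parent=9 cost=24
18. q=(22,1) nearest=13 d=1 new=(22,1) → add node 15 parent=13 cost=26
19. q=(25,6) nearest=9 d=1 new=(25,6) → add node 16 parent=9 cost=23
20. q=(5,8) nearest=5 d=1 new=(5,8) → add node 17 parent=5 cost=11
21. q=(10,3) nearest=4 d=4 new=(10,3) → add node 18 parent=4 cost=11
22. q=(2,2) nearest=0 d=1 new=(2,2) → add node 19 parent=0 cost=1
23. q=(11,5) nearest=4 d=2 new=(11,5) → add node 20 parent=4 cost=9
24. q=(27,0) nearest=9 d=5 new=(27,0) → add node 21 parent=9 cost=27
25. q=(2,2) nearest=19 d=0 → coincident, reject

Parent of node 9: 7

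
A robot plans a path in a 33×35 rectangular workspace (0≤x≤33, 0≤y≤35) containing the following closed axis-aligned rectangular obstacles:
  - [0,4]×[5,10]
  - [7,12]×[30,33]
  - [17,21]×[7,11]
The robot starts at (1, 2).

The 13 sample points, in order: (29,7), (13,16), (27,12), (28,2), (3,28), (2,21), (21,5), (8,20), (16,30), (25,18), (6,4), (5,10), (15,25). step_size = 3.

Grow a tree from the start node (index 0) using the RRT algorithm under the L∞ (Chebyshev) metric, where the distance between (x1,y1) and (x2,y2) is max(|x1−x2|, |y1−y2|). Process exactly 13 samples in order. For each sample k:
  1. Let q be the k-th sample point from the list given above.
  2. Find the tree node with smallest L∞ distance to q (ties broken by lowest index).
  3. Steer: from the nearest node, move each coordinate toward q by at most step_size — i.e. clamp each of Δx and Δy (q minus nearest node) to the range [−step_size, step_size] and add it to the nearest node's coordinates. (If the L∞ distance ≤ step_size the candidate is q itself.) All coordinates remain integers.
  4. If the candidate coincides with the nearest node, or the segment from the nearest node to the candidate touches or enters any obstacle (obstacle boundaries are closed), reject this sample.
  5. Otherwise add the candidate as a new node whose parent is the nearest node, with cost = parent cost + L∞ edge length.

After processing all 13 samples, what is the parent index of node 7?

1. q=(29,7) nearest=0 d=28 new=(4,5) → blocked by [0,4]×[5,10], reject
2. q=(13,16) nearest=0 d=14 new=(4,5) → blocked by [0,4]×[5,10], reject
3. q=(27,12) nearest=0 d=26 new=(4,5) → blocked by [0,4]×[5,10], reject
4. q=(28,2) nearest=0 d=27 new=(4,2) → add node 1 parent=0 cost=3
5. q=(3,28) nearest=0 d=26 new=(3,5) → blocked by [0,4]×[5,10], reject
6. q=(2,21) nearest=0 d=19 new=(2,5) → blocked by [0,4]×[5,10], reject
7. q=(21,5) nearest=1 d=17 new=(7,5) → add node 2 parent=1 cost=6
8. q=(8,20) nearest=2 d=15 new=(8,8) → add node 3 parent=2 cost=9
9. q=(16,30) nearest=3 d=22 new=(11,11) → add node 4 parent=3 cost=12
10. q=(25,18) nearest=4 d=14 new=(14,14) → add node 5 parent=4 cost=15
11. q=(6,4) nearest=2 d=1 new=(6,4) → add node 6 parent=2 cost=7
12. q=(5,10) nearest=3 d=3 new=(5,10) → add node 7 parent=3 cost=12
13. q=(15,25) nearest=5 d=11 new=(15,17) → add node 8 parent=5 cost=18

Parent of node 7: 3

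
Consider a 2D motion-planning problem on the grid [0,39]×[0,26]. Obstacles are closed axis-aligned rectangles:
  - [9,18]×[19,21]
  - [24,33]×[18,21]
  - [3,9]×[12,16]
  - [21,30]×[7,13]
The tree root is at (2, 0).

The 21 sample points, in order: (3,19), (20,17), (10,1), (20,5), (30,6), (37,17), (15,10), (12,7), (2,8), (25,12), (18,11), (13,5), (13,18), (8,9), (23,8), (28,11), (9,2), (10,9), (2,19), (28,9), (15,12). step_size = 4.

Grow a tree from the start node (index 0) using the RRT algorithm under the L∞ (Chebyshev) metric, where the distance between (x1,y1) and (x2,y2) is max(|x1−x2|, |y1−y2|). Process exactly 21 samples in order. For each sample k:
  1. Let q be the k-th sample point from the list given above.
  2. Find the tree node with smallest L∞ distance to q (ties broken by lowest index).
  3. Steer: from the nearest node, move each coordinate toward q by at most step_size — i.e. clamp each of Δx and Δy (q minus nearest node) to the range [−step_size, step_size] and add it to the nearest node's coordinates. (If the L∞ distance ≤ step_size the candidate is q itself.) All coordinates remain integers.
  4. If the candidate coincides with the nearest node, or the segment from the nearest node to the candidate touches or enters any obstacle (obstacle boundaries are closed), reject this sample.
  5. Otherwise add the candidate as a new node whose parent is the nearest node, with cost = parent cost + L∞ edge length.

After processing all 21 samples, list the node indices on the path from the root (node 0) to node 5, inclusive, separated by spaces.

1. q=(3,19) nearest=0 d=19 new=(3,4) → add node 1 parent=0 cost=4
2. q=(20,17) nearest=1 d=17 new=(7,8) → add node 2 parent=1 cost=8
3. q=(10,1) nearest=1 d=7 new=(7,1) → add node 3 parent=1 cost=8
4. q=(20,5) nearest=2 d=13 new=(11,5) → add node 4 parent=2 cost=12
5. q=(30,6) nearest=4 d=19 new=(15,6) → add node 5 parent=4 cost=16
6. q=(37,17) nearest=5 d=22 new=(19,10) → add node 6 parent=5 cost=20
7. q=(15,10) nearest=5 d=4 new=(15,10) → add node 7 parent=5 cost=20
8. q=(12,7) nearest=4 d=2 new=(12,7) → add node 8 parent=4 cost=14
9. q=(2,8) nearest=1 d=4 new=(2,8) → add node 9 parent=1 cost=8
10. q=(25,12) nearest=6 d=6 new=(23,12) → blocked by [21,30]×[7,13], reject
11. q=(18,11) nearest=6 d=1 new=(18,11) → add node 10 parent=6 cost=21
12. q=(13,5) nearest=4 d=2 new=(13,5) → add node 11 parent=4 cost=14
13. q=(13,18) nearest=10 d=7 new=(14,15) → add node 12 parent=10 cost=25
14. q=(8,9) nearest=2 d=1 new=(8,9) → add node 13 parent=2 cost=9
15. q=(23,8) nearest=6 d=4 new=(23,8) → blocked by [21,30]×[7,13], reject
16. q=(28,11) nearest=6 d=9 new=(23,11) → blocked by [21,30]×[7,13], reject
17. q=(9,2) nearest=3 d=2 new=(9,2) → add node 14 parent=3 cost=10
18. q=(10,9) nearest=8 d=2 new=(10,9) → add node 15 parent=8 cost=16
19. q=(2,19) nearest=13 d=10 new=(4,13) → blocked by [3,9]×[12,16], reject
20. q=(28,9) nearest=6 d=9 new=(23,9) → blocked by [21,30]×[7,13], reject
21. q=(15,12) nearest=7 d=2 new=(15,12) → add node 16 parent=7 cost=22

Path: 0 1 2 4 5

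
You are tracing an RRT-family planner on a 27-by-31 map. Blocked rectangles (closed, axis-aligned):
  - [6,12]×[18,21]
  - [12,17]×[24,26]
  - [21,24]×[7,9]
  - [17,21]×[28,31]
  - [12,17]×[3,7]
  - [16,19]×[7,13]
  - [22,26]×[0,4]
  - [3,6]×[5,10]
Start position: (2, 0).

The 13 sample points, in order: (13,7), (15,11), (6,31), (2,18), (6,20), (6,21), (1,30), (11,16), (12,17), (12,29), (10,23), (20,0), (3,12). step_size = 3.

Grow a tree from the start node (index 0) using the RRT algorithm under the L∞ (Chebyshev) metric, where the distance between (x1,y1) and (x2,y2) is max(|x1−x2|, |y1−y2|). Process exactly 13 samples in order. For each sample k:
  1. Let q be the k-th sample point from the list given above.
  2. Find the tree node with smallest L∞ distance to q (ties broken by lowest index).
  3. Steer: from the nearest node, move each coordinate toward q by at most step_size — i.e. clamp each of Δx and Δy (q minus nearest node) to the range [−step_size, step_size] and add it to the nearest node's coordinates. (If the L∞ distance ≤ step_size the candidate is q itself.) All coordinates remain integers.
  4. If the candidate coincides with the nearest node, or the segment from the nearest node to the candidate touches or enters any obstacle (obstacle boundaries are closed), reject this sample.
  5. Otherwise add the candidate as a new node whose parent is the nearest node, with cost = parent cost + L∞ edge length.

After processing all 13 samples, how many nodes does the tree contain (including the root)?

Node count: 6

1. q=(13,7) nearest=0 d=11 new=(5,3) → add node 1 parent=0 cost=3
2. q=(15,11) nearest=1 d=10 new=(8,6) → add node 2 parent=1 cost=6
3. q=(6,31) nearest=2 d=25 new=(6,9) → blocked by [3,6]×[5,10], reject
4. q=(2,18) nearest=2 d=12 new=(5,9) → blocked by [3,6]×[5,10], reject
5. q=(6,20) nearest=2 d=14 new=(6,9) → blocked by [3,6]×[5,10], reject
6. q=(6,21) nearest=2 d=15 new=(6,9) → blocked by [3,6]×[5,10], reject
7. q=(1,30) nearest=2 d=24 new=(5,9) → blocked by [3,6]×[5,10], reject
8. q=(11,16) nearest=2 d=10 new=(11,9) → add node 3 parent=2 cost=9
9. q=(12,17) nearest=3 d=8 new=(12,12) → add node 4 parent=3 cost=12
10. q=(12,29) nearest=4 d=17 new=(12,15) → add node 5 parent=4 cost=15
11. q=(10,23) nearest=5 d=8 new=(10,18) → blocked by [6,12]×[18,21], reject
12. q=(20,0) nearest=3 d=9 new=(14,6) → blocked by [12,17]×[3,7], reject
13. q=(3,12) nearest=2 d=6 new=(5,9) → blocked by [3,6]×[5,10], reject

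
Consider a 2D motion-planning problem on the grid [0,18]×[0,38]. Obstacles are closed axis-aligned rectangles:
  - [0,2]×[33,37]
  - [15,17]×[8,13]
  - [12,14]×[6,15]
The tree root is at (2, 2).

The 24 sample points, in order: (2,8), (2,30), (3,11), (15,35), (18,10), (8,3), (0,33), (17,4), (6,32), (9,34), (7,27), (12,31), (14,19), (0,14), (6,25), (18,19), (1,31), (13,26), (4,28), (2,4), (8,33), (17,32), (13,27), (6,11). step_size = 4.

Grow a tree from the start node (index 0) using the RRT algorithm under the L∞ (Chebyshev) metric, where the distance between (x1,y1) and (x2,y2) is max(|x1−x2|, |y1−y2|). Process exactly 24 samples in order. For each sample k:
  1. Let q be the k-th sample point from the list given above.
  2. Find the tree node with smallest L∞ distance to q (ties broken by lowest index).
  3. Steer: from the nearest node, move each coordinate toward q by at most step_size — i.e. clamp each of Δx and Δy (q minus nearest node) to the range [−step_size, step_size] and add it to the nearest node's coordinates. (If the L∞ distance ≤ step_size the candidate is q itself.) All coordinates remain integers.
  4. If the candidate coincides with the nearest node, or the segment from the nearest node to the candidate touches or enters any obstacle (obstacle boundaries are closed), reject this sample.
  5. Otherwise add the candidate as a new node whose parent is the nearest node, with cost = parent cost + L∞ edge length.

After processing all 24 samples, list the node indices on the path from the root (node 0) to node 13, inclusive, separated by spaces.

1. q=(2,8) nearest=0 d=6 new=(2,6) → add node 1 parent=0 cost=4
2. q=(2,30) nearest=1 d=24 new=(2,10) → add node 2 parent=1 cost=8
3. q=(3,11) nearest=2 d=1 new=(3,11) → add node 3 parent=2 cost=9
4. q=(15,35) nearest=3 d=24 new=(7,15) → add node 4 parent=3 cost=13
5. q=(18,10) nearest=4 d=11 new=(11,11) → add node 5 parent=4 cost=17
6. q=(8,3) nearest=0 d=6 new=(6,3) → add node 6 parent=0 cost=4
7. q=(0,33) nearest=4 d=18 new=(3,19) → add node 7 parent=4 cost=17
8. q=(17,4) nearest=5 d=7 new=(15,7) → blocked by [12,14]×[6,15], reject
9. q=(6,32) nearest=7 d=13 new=(6,23) → add node 8 parent=7 cost=21
10. q=(9,34) nearest=8 d=11 new=(9,27) → add node 9 parent=8 cost=25
11. q=(7,27) nearest=9 d=2 new=(7,27) → add node 10 parent=9 cost=27
12. q=(12,31) nearest=9 d=4 new=(12,31) → add node 11 parent=9 cost=29
13. q=(14,19) nearest=4 d=7 new=(11,19) → add node 12 parent=4 cost=17
14. q=(0,14) nearest=3 d=3 new=(0,14) → add node 13 parent=3 cost=12
15. q=(6,25) nearest=8 d=2 new=(6,25) → add node 14 parent=8 cost=23
16. q=(18,19) nearest=12 d=7 new=(15,19) → add node 15 parent=12 cost=21
17. q=(1,31) nearest=10 d=6 new=(3,31) → add node 16 parent=10 cost=31
18. q=(13,26) nearest=9 d=4 new=(13,26) → add node 17 parent=9 cost=29
19. q=(4,28) nearest=10 d=3 new=(4,28) → add node 18 parent=10 cost=30
20. q=(2,4) nearest=0 d=2 new=(2,4) → add node 19 parent=0 cost=2
21. q=(8,33) nearest=11 d=4 new=(8,33) → add node 20 parent=11 cost=33
22. q=(17,32) nearest=11 d=5 new=(16,32) → add node 21 parent=11 cost=33
23. q=(13,27) nearest=17 d=1 new=(13,27) → add node 22 parent=17 cost=30
24. q=(6,11) nearest=3 d=3 new=(6,11) → add node 23 parent=3 cost=12

Path: 0 1 2 3 13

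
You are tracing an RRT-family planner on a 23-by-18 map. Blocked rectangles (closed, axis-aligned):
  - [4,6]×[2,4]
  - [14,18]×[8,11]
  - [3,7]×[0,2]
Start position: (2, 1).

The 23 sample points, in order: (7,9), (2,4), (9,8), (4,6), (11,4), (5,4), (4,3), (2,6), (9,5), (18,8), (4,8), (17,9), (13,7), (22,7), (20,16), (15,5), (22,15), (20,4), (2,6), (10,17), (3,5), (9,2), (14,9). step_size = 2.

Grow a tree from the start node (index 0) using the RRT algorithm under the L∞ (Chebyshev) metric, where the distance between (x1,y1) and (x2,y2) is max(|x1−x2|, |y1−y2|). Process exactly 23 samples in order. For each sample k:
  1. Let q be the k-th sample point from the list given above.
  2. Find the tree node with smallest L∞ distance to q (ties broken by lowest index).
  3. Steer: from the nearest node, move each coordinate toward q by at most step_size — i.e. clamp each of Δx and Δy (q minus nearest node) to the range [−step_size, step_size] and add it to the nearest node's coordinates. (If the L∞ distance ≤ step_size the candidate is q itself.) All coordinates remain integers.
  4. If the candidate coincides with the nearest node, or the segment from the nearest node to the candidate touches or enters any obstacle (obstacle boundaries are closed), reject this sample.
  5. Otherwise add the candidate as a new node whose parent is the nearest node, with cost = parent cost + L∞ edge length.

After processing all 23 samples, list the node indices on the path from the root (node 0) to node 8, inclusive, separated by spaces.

Path: 0 1 2 4 5 7 8

1. q=(7,9) nearest=0 d=8 new=(4,3) → blocked by [4,6]×[2,4], reject
2. q=(2,4) nearest=0 d=3 new=(2,3) → add node 1 parent=0 cost=2
3. q=(9,8) nearest=0 d=7 new=(4,3) → blocked by [4,6]×[2,4], reject
4. q=(4,6) nearest=1 d=3 new=(4,5) → add node 2 parent=1 cost=4
5. q=(11,4) nearest=2 d=7 new=(6,4) → blocked by [4,6]×[2,4], reject
6. q=(5,4) nearest=2 d=1 new=(5,4) → blocked by [4,6]×[2,4], reject
7. q=(4,3) nearest=0 d=2 new=(4,3) → blocked by [4,6]×[2,4], reject
8. q=(2,6) nearest=2 d=2 new=(2,6) → add node 3 parent=2 cost=6
9. q=(9,5) nearest=2 d=5 new=(6,5) → add node 4 parent=2 cost=6
10. q=(18,8) nearest=4 d=12 new=(8,7) → add node 5 parent=4 cost=8
11. q=(4,8) nearest=3 d=2 new=(4,8) → add node 6 parent=3 cost=8
12. q=(17,9) nearest=5 d=9 new=(10,9) → add node 7 parent=5 cost=10
13. q=(13,7) nearest=7 d=3 new=(12,7) → add node 8 parent=7 cost=12
14. q=(22,7) nearest=8 d=10 new=(14,7) → add node 9 parent=8 cost=14
15. q=(20,16) nearest=8 d=9 new=(14,9) → blocked by [14,18]×[8,11], reject
16. q=(15,5) nearest=9 d=2 new=(15,5) → add node 10 parent=9 cost=16
17. q=(22,15) nearest=9 d=8 new=(16,9) → blocked by [14,18]×[8,11], reject
18. q=(20,4) nearest=10 d=5 new=(17,4) → add node 11 parent=10 cost=18
19. q=(2,6) nearest=3 d=0 → coincident, reject
20. q=(10,17) nearest=7 d=8 new=(10,11) → add node 12 parent=7 cost=12
21. q=(3,5) nearest=2 d=1 new=(3,5) → add node 13 parent=2 cost=5
22. q=(9,2) nearest=4 d=3 new=(8,3) → add node 14 parent=4 cost=8
23. q=(14,9) nearest=8 d=2 new=(14,9) → blocked by [14,18]×[8,11], reject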